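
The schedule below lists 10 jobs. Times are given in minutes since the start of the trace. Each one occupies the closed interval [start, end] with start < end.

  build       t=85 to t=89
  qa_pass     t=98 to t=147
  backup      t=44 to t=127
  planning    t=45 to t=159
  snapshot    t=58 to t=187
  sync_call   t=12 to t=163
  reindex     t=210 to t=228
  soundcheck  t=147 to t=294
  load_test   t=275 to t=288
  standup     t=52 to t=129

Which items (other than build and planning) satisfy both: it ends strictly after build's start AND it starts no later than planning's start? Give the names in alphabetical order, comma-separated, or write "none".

backup, sync_call

Conditions: its end is strictly after build's start (X.end > t=85) AND its start is no later than planning's start (X.start <= t=45).
backup: end t=127 > t=85? ✓; start t=44 <= t=45? ✓ → yes.
load_test: end t=288 > t=85? ✓; start t=275 <= t=45? ✗ → no.
qa_pass: end t=147 > t=85? ✓; start t=98 <= t=45? ✗ → no.
reindex: end t=228 > t=85? ✓; start t=210 <= t=45? ✗ → no.
snapshot: end t=187 > t=85? ✓; start t=58 <= t=45? ✗ → no.
soundcheck: end t=294 > t=85? ✓; start t=147 <= t=45? ✗ → no.
standup: end t=129 > t=85? ✓; start t=52 <= t=45? ✗ → no.
sync_call: end t=163 > t=85? ✓; start t=12 <= t=45? ✓ → yes.
Result: backup, sync_call.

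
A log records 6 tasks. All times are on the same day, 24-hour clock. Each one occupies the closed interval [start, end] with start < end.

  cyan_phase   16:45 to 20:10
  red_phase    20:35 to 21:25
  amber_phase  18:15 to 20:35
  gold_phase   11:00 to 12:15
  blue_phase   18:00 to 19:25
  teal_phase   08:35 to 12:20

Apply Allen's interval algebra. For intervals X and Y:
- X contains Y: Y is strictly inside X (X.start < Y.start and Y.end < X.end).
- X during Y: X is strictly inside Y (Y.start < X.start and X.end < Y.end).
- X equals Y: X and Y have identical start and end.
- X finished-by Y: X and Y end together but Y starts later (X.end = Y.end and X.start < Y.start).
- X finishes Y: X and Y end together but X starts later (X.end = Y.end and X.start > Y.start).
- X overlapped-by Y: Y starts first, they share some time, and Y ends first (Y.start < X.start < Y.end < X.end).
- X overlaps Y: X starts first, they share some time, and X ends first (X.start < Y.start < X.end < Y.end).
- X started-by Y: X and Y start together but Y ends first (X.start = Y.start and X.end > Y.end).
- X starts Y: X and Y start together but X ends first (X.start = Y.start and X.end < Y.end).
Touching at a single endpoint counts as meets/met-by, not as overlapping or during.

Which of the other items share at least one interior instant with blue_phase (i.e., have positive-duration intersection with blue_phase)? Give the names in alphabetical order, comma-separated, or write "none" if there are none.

amber_phase, cyan_phase

Target blue_phase = [18:00, 19:25].
amber_phase [18:15, 20:35] → overlapped-by → yes.
cyan_phase [16:45, 20:10] → contains → yes.
gold_phase [11:00, 12:15] → before → no.
red_phase [20:35, 21:25] → after → no.
teal_phase [08:35, 12:20] → before → no.
Result: amber_phase, cyan_phase.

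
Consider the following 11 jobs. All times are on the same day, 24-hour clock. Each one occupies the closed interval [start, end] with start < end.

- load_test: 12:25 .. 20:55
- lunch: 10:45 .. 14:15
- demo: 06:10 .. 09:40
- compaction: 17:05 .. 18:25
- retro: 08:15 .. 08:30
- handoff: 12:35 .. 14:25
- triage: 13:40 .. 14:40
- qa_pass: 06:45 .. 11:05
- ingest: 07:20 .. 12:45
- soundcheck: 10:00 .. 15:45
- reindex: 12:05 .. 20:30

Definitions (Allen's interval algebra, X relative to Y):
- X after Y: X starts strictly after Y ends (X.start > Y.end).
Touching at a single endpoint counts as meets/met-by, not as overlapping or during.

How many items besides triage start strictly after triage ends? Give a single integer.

Target triage = [13:40, 14:40].
compaction [17:05, 18:25] → after → counts.
demo [06:10, 09:40] → before → no.
handoff [12:35, 14:25] → overlaps → no.
ingest [07:20, 12:45] → before → no.
load_test [12:25, 20:55] → contains → no.
lunch [10:45, 14:15] → overlaps → no.
qa_pass [06:45, 11:05] → before → no.
reindex [12:05, 20:30] → contains → no.
retro [08:15, 08:30] → before → no.
soundcheck [10:00, 15:45] → contains → no.
Total: 1.

1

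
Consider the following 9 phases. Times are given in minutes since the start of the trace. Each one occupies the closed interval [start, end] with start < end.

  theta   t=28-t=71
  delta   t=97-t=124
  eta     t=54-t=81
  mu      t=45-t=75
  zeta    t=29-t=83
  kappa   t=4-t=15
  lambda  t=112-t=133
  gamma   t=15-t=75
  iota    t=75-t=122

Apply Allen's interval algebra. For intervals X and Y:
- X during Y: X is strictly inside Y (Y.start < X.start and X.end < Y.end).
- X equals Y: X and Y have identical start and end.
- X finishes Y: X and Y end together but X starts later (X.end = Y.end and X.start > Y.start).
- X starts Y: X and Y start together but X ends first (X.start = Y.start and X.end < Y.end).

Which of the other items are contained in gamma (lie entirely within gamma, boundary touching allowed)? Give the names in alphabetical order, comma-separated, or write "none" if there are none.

Target gamma = [t=15, t=75].
delta [t=97, t=124] → after → no.
eta [t=54, t=81] → overlapped-by → no.
iota [t=75, t=122] → met-by → no.
kappa [t=4, t=15] → meets → no.
lambda [t=112, t=133] → after → no.
mu [t=45, t=75] → finishes → yes.
theta [t=28, t=71] → during → yes.
zeta [t=29, t=83] → overlapped-by → no.
Result: mu, theta.

mu, theta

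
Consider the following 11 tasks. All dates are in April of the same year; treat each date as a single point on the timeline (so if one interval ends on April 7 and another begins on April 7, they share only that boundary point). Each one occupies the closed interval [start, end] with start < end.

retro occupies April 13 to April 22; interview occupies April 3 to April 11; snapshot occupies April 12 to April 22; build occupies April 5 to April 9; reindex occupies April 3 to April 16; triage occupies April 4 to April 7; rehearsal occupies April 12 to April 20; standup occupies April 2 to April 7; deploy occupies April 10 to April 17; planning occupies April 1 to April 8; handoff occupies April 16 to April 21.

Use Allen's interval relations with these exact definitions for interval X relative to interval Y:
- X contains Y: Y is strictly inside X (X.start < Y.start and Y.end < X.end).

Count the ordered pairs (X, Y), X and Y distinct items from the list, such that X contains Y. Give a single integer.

Checking all 110 ordered pairs for relation 'contains'; matching pairs in alphabetical order:
(interview, build): interview contains build ✓
(interview, triage): interview contains triage ✓
(planning, standup): planning contains standup ✓
(planning, triage): planning contains triage ✓
(reindex, build): reindex contains build ✓
(reindex, triage): reindex contains triage ✓
(retro, handoff): retro contains handoff ✓
(snapshot, handoff): snapshot contains handoff ✓
Count: 8.

8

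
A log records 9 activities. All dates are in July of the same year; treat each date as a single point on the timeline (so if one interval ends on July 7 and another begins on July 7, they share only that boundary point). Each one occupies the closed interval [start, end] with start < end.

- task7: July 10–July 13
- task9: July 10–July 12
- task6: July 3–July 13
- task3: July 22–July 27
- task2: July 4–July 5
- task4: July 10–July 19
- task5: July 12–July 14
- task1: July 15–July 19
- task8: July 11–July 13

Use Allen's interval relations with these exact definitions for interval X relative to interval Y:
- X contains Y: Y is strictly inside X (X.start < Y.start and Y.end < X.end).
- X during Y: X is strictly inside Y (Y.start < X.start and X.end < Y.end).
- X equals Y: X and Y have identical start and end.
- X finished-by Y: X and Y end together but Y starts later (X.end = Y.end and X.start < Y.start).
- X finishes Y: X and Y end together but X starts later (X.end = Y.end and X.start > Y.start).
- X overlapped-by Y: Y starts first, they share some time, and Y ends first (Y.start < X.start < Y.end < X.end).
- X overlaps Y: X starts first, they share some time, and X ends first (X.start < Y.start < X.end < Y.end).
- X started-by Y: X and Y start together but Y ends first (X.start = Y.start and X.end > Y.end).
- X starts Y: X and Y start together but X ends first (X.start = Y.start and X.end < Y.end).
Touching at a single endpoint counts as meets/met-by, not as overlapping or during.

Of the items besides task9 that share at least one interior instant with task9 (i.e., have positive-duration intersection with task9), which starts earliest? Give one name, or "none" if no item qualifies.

Target task9 = [July 10, July 12].
task1 [July 15, July 19] → after → excluded.
task2 [July 4, July 5] → before → excluded.
task3 [July 22, July 27] → after → excluded.
task4 [July 10, July 19] → started-by → candidate.
task5 [July 12, July 14] → met-by → excluded.
task6 [July 3, July 13] → contains → candidate.
task7 [July 10, July 13] → started-by → candidate.
task8 [July 11, July 13] → overlapped-by → candidate.
Among candidates, earliest start is July 3 → task6.

task6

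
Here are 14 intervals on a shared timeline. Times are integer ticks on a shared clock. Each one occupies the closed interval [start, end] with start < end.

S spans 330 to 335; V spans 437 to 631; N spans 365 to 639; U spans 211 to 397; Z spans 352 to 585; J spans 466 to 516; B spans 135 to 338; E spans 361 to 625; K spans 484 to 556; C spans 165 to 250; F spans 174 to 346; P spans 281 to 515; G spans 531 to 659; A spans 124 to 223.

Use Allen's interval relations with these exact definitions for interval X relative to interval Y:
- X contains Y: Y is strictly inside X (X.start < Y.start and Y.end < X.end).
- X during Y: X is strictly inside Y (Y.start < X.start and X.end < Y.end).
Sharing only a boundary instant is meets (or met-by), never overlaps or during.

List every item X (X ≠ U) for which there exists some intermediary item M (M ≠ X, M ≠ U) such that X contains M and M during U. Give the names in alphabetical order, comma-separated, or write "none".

Target U = [211, 397].
Intermediaries M with M during U: S.
Via S — items with X contains S: B, F, P.
Union: B, F, P.

B, F, P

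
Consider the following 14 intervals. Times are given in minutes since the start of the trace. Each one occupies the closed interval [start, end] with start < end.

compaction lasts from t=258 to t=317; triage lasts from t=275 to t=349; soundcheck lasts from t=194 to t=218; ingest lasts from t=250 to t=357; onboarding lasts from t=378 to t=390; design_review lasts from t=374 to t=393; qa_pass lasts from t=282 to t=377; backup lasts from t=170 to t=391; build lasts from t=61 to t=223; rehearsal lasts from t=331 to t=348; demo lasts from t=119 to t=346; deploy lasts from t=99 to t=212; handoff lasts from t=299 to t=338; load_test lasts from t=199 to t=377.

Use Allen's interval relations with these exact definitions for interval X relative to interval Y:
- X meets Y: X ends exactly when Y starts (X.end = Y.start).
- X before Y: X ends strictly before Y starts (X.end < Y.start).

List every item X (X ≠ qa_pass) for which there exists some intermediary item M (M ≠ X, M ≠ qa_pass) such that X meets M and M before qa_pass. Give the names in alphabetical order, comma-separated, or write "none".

none

Target qa_pass = [t=282, t=377].
Intermediaries M with M before qa_pass: build, deploy, soundcheck.
Via build — items with X meets build: none.
Via deploy — items with X meets deploy: none.
Via soundcheck — items with X meets soundcheck: none.
Union: none.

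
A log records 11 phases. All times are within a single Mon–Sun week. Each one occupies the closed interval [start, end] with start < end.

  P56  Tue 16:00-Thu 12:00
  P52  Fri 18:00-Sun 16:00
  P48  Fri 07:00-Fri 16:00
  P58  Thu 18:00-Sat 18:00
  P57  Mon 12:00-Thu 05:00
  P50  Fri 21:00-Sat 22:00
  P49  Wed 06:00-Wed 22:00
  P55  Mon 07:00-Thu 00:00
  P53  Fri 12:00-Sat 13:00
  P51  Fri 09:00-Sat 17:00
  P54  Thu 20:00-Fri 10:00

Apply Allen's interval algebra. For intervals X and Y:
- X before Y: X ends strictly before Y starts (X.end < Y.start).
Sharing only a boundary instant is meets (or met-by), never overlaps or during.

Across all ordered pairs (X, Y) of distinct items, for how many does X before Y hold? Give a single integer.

33

Checking all 110 ordered pairs for relation 'before'; matching pairs in alphabetical order:
(P48, P50): P48 before P50 ✓
(P48, P52): P48 before P52 ✓
(P49, P48): P49 before P48 ✓
(P49, P50): P49 before P50 ✓
(P49, P51): P49 before P51 ✓
(P49, P52): P49 before P52 ✓
(P49, P53): P49 before P53 ✓
(P49, P54): P49 before P54 ✓
(P49, P58): P49 before P58 ✓
(P54, P50): P54 before P50 ✓
(P54, P52): P54 before P52 ✓
(P54, P53): P54 before P53 ✓
(P55, P48): P55 before P48 ✓
(P55, P50): P55 before P50 ✓
(P55, P51): P55 before P51 ✓
(P55, P52): P55 before P52 ✓
(P55, P53): P55 before P53 ✓
(P55, P54): P55 before P54 ✓
(P55, P58): P55 before P58 ✓
(P56, P48): P56 before P48 ✓
(P56, P50): P56 before P50 ✓
(P56, P51): P56 before P51 ✓
(P56, P52): P56 before P52 ✓
(P56, P53): P56 before P53 ✓
... plus 9 further pairs not listed.
Count: 33.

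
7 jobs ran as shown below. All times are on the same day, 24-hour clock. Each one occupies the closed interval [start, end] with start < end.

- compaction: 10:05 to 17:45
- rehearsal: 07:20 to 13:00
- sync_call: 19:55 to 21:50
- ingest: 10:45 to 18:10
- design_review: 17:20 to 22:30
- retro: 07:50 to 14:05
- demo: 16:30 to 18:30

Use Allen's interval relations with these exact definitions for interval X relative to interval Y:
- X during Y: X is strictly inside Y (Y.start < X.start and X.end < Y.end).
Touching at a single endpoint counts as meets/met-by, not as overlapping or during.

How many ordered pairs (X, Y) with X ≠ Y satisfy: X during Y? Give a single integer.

Checking all 42 ordered pairs for relation 'during'; matching pairs in alphabetical order:
(sync_call, design_review): sync_call during design_review ✓
Count: 1.

1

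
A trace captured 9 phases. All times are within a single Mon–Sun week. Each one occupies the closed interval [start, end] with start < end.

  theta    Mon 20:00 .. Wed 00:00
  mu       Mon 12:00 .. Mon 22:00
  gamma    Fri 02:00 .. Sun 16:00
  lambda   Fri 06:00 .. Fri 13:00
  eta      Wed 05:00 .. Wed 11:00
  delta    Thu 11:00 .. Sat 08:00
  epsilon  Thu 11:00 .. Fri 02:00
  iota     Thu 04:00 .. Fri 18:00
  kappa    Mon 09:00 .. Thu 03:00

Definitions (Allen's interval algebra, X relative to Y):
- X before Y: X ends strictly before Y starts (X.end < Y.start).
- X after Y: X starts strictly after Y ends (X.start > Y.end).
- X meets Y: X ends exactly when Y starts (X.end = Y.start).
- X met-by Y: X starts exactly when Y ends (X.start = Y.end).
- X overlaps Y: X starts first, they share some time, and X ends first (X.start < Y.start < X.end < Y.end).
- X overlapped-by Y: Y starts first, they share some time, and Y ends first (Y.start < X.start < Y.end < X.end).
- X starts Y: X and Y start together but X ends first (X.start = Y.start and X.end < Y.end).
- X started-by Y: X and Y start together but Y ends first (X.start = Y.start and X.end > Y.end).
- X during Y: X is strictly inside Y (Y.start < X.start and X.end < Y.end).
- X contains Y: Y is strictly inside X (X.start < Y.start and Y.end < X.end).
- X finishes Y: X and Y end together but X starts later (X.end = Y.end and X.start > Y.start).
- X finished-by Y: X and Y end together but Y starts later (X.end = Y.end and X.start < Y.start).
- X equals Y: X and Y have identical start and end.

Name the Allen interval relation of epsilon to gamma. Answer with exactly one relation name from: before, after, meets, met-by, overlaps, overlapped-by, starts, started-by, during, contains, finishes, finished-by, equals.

epsilon = [Thu 11:00, Fri 02:00]; gamma = [Fri 02:00, Sun 16:00].
Compare endpoints: epsilon.start < gamma.start, epsilon.start < gamma.end, epsilon.end = gamma.start, epsilon.end < gamma.end.
That pattern is 'meets'.

meets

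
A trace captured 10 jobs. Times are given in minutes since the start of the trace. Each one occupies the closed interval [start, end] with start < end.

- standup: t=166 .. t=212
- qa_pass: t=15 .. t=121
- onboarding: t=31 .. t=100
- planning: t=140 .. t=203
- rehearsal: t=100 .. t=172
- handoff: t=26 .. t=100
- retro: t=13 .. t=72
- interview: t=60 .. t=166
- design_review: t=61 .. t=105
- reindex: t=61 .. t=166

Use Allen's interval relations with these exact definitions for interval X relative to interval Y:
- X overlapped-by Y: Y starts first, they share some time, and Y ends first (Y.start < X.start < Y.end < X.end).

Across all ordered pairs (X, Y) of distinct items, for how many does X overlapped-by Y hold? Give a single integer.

23

Checking all 90 ordered pairs for relation 'overlapped-by'; matching pairs in alphabetical order:
(design_review, handoff): design_review overlapped-by handoff ✓
(design_review, onboarding): design_review overlapped-by onboarding ✓
(design_review, retro): design_review overlapped-by retro ✓
(handoff, retro): handoff overlapped-by retro ✓
(interview, handoff): interview overlapped-by handoff ✓
(interview, onboarding): interview overlapped-by onboarding ✓
(interview, qa_pass): interview overlapped-by qa_pass ✓
(interview, retro): interview overlapped-by retro ✓
(onboarding, retro): onboarding overlapped-by retro ✓
(planning, interview): planning overlapped-by interview ✓
(planning, rehearsal): planning overlapped-by rehearsal ✓
(planning, reindex): planning overlapped-by reindex ✓
(qa_pass, retro): qa_pass overlapped-by retro ✓
(rehearsal, design_review): rehearsal overlapped-by design_review ✓
(rehearsal, interview): rehearsal overlapped-by interview ✓
(rehearsal, qa_pass): rehearsal overlapped-by qa_pass ✓
(rehearsal, reindex): rehearsal overlapped-by reindex ✓
(reindex, handoff): reindex overlapped-by handoff ✓
(reindex, onboarding): reindex overlapped-by onboarding ✓
(reindex, qa_pass): reindex overlapped-by qa_pass ✓
(reindex, retro): reindex overlapped-by retro ✓
(standup, planning): standup overlapped-by planning ✓
(standup, rehearsal): standup overlapped-by rehearsal ✓
Count: 23.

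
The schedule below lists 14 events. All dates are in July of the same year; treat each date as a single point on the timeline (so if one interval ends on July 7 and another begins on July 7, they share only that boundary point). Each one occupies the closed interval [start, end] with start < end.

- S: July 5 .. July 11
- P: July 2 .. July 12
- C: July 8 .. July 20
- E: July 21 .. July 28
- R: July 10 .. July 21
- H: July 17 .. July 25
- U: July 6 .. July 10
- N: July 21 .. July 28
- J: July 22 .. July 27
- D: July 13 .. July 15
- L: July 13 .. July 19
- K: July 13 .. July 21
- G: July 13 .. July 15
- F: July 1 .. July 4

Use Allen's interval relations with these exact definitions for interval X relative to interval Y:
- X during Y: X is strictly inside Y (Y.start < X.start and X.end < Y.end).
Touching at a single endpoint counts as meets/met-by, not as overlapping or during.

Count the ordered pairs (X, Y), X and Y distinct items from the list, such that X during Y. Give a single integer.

11

Checking all 182 ordered pairs for relation 'during'; matching pairs in alphabetical order:
(D, C): D during C ✓
(D, R): D during R ✓
(G, C): G during C ✓
(G, R): G during R ✓
(J, E): J during E ✓
(J, N): J during N ✓
(L, C): L during C ✓
(L, R): L during R ✓
(S, P): S during P ✓
(U, P): U during P ✓
(U, S): U during S ✓
Count: 11.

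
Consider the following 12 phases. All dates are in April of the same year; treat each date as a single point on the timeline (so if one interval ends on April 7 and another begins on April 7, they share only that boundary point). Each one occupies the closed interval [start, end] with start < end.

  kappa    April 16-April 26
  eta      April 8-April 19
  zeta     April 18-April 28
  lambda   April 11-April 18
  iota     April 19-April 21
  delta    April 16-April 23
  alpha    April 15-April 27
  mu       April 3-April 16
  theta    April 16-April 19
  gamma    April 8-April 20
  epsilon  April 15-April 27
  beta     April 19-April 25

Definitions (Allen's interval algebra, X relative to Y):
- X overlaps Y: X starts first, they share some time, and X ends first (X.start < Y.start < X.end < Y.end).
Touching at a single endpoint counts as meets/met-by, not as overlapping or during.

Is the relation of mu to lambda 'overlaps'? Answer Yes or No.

Yes

mu = [April 3, April 16], lambda = [April 11, April 18].
Actual relation of mu to lambda: overlaps.
Asked whether 'overlaps' holds → Yes.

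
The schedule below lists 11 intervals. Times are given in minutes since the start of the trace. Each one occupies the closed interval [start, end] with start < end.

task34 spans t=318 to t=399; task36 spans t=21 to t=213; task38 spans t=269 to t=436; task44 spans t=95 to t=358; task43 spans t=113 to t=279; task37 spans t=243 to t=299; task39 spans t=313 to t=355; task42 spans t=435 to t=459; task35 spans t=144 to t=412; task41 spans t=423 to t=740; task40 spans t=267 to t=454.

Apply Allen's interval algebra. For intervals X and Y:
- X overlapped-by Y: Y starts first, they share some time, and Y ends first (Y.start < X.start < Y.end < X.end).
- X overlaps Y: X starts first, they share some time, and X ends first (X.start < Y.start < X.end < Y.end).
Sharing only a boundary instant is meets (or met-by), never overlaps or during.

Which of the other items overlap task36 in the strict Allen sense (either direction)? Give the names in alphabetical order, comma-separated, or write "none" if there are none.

task35, task43, task44

Target task36 = [t=21, t=213].
task34 [t=318, t=399] → after → no.
task35 [t=144, t=412] → overlapped-by → yes.
task37 [t=243, t=299] → after → no.
task38 [t=269, t=436] → after → no.
task39 [t=313, t=355] → after → no.
task40 [t=267, t=454] → after → no.
task41 [t=423, t=740] → after → no.
task42 [t=435, t=459] → after → no.
task43 [t=113, t=279] → overlapped-by → yes.
task44 [t=95, t=358] → overlapped-by → yes.
Result: task35, task43, task44.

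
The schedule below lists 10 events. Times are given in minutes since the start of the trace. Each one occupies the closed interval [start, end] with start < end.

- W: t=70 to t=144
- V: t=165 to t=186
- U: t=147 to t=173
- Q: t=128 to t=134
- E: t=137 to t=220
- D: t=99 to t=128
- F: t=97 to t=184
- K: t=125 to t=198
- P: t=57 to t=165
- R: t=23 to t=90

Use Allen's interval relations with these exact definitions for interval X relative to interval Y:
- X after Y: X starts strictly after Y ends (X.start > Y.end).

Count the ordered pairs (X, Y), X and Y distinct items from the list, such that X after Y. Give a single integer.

Checking all 90 ordered pairs for relation 'after'; matching pairs in alphabetical order:
(D, R): D after R ✓
(E, D): E after D ✓
(E, Q): E after Q ✓
(E, R): E after R ✓
(F, R): F after R ✓
(K, R): K after R ✓
(Q, R): Q after R ✓
(U, D): U after D ✓
(U, Q): U after Q ✓
(U, R): U after R ✓
(U, W): U after W ✓
(V, D): V after D ✓
(V, Q): V after Q ✓
(V, R): V after R ✓
(V, W): V after W ✓
Count: 15.

15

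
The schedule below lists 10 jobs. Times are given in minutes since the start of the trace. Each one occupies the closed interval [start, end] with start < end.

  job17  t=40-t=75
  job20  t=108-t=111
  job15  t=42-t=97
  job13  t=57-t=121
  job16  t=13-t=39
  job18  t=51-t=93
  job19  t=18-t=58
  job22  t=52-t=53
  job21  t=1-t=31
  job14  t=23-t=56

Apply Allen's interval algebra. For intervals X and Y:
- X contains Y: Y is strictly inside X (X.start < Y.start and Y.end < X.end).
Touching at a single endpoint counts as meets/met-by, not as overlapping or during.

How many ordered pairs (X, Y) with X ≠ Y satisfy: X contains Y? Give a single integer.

8

Checking all 90 ordered pairs for relation 'contains'; matching pairs in alphabetical order:
(job13, job20): job13 contains job20 ✓
(job14, job22): job14 contains job22 ✓
(job15, job18): job15 contains job18 ✓
(job15, job22): job15 contains job22 ✓
(job17, job22): job17 contains job22 ✓
(job18, job22): job18 contains job22 ✓
(job19, job14): job19 contains job14 ✓
(job19, job22): job19 contains job22 ✓
Count: 8.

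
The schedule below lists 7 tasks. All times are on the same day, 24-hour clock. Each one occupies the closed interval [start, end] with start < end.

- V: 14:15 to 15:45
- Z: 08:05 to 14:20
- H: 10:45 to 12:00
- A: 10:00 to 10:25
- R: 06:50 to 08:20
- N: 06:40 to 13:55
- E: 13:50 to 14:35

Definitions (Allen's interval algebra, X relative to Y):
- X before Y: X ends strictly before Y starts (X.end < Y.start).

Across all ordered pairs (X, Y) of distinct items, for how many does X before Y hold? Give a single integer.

10

Checking all 42 ordered pairs for relation 'before'; matching pairs in alphabetical order:
(A, E): A before E ✓
(A, H): A before H ✓
(A, V): A before V ✓
(H, E): H before E ✓
(H, V): H before V ✓
(N, V): N before V ✓
(R, A): R before A ✓
(R, E): R before E ✓
(R, H): R before H ✓
(R, V): R before V ✓
Count: 10.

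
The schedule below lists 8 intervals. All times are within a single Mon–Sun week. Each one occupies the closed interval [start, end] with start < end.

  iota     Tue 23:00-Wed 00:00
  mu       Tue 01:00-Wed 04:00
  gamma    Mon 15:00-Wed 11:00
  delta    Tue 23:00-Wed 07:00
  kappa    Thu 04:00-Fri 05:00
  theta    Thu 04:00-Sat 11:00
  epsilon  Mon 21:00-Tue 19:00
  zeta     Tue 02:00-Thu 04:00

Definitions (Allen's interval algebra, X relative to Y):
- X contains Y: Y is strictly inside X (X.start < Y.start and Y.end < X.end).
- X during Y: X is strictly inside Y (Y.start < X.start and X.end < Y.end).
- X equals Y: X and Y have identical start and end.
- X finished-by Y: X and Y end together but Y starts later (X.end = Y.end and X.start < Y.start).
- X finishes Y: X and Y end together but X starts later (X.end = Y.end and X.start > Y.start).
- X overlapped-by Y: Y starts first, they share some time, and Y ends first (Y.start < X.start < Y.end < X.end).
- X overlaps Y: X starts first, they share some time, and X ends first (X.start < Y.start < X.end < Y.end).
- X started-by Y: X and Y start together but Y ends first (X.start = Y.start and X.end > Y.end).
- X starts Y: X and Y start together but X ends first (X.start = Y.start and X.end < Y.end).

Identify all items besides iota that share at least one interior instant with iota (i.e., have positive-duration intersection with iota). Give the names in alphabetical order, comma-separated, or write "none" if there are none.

Target iota = [Tue 23:00, Wed 00:00].
delta [Tue 23:00, Wed 07:00] → started-by → yes.
epsilon [Mon 21:00, Tue 19:00] → before → no.
gamma [Mon 15:00, Wed 11:00] → contains → yes.
kappa [Thu 04:00, Fri 05:00] → after → no.
mu [Tue 01:00, Wed 04:00] → contains → yes.
theta [Thu 04:00, Sat 11:00] → after → no.
zeta [Tue 02:00, Thu 04:00] → contains → yes.
Result: delta, gamma, mu, zeta.

delta, gamma, mu, zeta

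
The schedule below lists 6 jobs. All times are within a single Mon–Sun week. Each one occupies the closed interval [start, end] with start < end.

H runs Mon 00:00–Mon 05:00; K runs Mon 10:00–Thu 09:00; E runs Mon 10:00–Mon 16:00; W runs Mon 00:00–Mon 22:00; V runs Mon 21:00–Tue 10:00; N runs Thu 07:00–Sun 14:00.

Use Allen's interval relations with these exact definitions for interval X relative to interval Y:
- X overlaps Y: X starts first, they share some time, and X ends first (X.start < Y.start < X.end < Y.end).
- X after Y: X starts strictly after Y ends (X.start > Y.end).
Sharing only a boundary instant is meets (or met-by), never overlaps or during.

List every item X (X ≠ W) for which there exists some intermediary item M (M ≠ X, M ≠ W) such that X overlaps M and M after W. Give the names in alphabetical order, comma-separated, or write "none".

K

Target W = [Mon 00:00, Mon 22:00].
Intermediaries M with M after W: N.
Via N — items with X overlaps N: K.
Union: K.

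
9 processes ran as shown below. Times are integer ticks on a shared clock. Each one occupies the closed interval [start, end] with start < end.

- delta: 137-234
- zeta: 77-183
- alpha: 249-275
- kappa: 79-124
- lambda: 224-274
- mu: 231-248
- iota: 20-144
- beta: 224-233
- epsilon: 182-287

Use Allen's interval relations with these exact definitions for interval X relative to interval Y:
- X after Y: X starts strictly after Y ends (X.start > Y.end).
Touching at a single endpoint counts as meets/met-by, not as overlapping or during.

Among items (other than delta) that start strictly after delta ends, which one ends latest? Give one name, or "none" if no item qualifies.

alpha

Target delta = [137, 234].
alpha [249, 275] → after → candidate.
beta [224, 233] → during → excluded.
epsilon [182, 287] → overlapped-by → excluded.
iota [20, 144] → overlaps → excluded.
kappa [79, 124] → before → excluded.
lambda [224, 274] → overlapped-by → excluded.
mu [231, 248] → overlapped-by → excluded.
zeta [77, 183] → overlaps → excluded.
Among candidates, latest end is 275 → alpha.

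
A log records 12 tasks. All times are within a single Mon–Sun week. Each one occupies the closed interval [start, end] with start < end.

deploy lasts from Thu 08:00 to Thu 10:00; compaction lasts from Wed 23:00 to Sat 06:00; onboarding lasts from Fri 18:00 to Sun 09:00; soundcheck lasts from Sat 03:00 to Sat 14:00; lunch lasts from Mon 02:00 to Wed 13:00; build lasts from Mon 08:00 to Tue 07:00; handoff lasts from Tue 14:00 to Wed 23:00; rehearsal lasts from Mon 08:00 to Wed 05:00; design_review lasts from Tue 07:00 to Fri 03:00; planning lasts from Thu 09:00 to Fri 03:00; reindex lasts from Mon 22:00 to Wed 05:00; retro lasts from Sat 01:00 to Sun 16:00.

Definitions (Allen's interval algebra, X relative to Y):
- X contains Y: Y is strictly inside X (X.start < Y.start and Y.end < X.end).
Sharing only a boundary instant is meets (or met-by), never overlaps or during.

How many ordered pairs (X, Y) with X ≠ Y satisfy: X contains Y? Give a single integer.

Checking all 132 ordered pairs for relation 'contains'; matching pairs in alphabetical order:
(compaction, deploy): compaction contains deploy ✓
(compaction, planning): compaction contains planning ✓
(design_review, deploy): design_review contains deploy ✓
(design_review, handoff): design_review contains handoff ✓
(lunch, build): lunch contains build ✓
(lunch, rehearsal): lunch contains rehearsal ✓
(lunch, reindex): lunch contains reindex ✓
(onboarding, soundcheck): onboarding contains soundcheck ✓
(retro, soundcheck): retro contains soundcheck ✓
Count: 9.

9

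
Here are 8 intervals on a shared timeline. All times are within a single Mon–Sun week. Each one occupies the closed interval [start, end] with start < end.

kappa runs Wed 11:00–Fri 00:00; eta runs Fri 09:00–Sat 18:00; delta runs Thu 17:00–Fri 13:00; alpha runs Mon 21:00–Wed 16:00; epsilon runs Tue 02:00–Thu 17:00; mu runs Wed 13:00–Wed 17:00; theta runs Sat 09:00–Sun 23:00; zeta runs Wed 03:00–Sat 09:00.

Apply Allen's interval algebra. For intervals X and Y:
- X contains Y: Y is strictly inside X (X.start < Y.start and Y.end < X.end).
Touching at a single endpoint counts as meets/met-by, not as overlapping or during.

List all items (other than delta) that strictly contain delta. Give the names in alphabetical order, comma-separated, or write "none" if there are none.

Target delta = [Thu 17:00, Fri 13:00].
alpha [Mon 21:00, Wed 16:00] → before → no.
epsilon [Tue 02:00, Thu 17:00] → meets → no.
eta [Fri 09:00, Sat 18:00] → overlapped-by → no.
kappa [Wed 11:00, Fri 00:00] → overlaps → no.
mu [Wed 13:00, Wed 17:00] → before → no.
theta [Sat 09:00, Sun 23:00] → after → no.
zeta [Wed 03:00, Sat 09:00] → contains → yes.
Result: zeta.

zeta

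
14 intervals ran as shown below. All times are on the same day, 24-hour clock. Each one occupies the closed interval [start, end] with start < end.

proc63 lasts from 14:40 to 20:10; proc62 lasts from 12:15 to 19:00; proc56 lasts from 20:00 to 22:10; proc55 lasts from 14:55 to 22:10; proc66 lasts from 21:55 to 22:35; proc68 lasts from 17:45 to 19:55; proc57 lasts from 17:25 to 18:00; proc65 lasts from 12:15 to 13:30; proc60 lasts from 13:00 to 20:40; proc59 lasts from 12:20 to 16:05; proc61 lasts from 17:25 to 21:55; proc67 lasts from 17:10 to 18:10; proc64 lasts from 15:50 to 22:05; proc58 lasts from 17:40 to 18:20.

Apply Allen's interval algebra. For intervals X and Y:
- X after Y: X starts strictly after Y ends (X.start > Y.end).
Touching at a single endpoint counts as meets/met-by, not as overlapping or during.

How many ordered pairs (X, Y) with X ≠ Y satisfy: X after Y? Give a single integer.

Checking all 182 ordered pairs for relation 'after'; matching pairs in alphabetical order:
(proc55, proc65): proc55 after proc65 ✓
(proc56, proc57): proc56 after proc57 ✓
(proc56, proc58): proc56 after proc58 ✓
(proc56, proc59): proc56 after proc59 ✓
(proc56, proc62): proc56 after proc62 ✓
(proc56, proc65): proc56 after proc65 ✓
(proc56, proc67): proc56 after proc67 ✓
(proc56, proc68): proc56 after proc68 ✓
(proc57, proc59): proc57 after proc59 ✓
(proc57, proc65): proc57 after proc65 ✓
(proc58, proc59): proc58 after proc59 ✓
(proc58, proc65): proc58 after proc65 ✓
(proc61, proc59): proc61 after proc59 ✓
(proc61, proc65): proc61 after proc65 ✓
(proc63, proc65): proc63 after proc65 ✓
(proc64, proc65): proc64 after proc65 ✓
(proc66, proc57): proc66 after proc57 ✓
(proc66, proc58): proc66 after proc58 ✓
(proc66, proc59): proc66 after proc59 ✓
(proc66, proc60): proc66 after proc60 ✓
(proc66, proc62): proc66 after proc62 ✓
(proc66, proc63): proc66 after proc63 ✓
(proc66, proc65): proc66 after proc65 ✓
(proc66, proc67): proc66 after proc67 ✓
... plus 5 further pairs not listed.
Count: 29.

29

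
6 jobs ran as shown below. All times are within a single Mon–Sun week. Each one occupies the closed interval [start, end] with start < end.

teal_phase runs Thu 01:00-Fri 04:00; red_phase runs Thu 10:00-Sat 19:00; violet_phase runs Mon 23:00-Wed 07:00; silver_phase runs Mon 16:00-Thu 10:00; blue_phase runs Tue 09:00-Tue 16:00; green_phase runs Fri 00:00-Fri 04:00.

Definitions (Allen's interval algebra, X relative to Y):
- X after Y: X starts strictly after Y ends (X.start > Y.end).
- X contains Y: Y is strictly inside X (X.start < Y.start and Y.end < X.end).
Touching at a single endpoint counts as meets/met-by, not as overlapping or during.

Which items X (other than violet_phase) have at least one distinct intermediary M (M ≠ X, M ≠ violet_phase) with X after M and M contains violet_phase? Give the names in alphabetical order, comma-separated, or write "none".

green_phase

Target violet_phase = [Mon 23:00, Wed 07:00].
Intermediaries M with M contains violet_phase: silver_phase.
Via silver_phase — items with X after silver_phase: green_phase.
Union: green_phase.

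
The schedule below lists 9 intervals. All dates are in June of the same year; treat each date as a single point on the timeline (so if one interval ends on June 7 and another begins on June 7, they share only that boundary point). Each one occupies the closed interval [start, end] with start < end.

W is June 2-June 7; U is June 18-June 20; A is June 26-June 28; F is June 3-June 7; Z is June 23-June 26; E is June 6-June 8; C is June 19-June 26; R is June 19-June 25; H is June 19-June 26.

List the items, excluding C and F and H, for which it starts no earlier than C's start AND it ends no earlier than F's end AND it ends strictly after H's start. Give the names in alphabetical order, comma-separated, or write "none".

A, R, Z

Conditions: its start is no earlier than C's start (X.start >= June 19) AND its end is no earlier than F's end (X.end >= June 7) AND its end is strictly after H's start (X.end > June 19).
A: start June 26 >= June 19? ✓; end June 28 >= June 7? ✓; end June 28 > June 19? ✓ → yes.
E: start June 6 >= June 19? ✗; end June 8 >= June 7? ✓; end June 8 > June 19? ✗ → no.
R: start June 19 >= June 19? ✓; end June 25 >= June 7? ✓; end June 25 > June 19? ✓ → yes.
U: start June 18 >= June 19? ✗; end June 20 >= June 7? ✓; end June 20 > June 19? ✓ → no.
W: start June 2 >= June 19? ✗; end June 7 >= June 7? ✓; end June 7 > June 19? ✗ → no.
Z: start June 23 >= June 19? ✓; end June 26 >= June 7? ✓; end June 26 > June 19? ✓ → yes.
Result: A, R, Z.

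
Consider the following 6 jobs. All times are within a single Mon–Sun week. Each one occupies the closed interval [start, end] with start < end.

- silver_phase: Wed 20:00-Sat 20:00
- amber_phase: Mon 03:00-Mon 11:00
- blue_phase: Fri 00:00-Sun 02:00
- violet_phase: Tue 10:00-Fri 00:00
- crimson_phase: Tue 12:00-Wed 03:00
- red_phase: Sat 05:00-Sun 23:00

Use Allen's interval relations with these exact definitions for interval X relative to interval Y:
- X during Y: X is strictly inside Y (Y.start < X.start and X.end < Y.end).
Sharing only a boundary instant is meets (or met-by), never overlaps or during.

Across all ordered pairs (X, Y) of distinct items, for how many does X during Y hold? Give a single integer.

Checking all 30 ordered pairs for relation 'during'; matching pairs in alphabetical order:
(crimson_phase, violet_phase): crimson_phase during violet_phase ✓
Count: 1.

1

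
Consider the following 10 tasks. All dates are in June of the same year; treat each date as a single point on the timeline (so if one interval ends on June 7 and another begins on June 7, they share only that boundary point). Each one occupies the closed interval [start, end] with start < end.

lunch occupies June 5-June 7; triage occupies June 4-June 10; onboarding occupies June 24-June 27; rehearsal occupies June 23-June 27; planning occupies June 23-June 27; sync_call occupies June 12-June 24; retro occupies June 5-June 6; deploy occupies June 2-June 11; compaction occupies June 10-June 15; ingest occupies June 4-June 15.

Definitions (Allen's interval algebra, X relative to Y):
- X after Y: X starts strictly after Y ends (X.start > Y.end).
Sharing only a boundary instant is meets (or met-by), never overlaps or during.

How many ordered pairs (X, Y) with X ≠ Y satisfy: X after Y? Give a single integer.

Checking all 90 ordered pairs for relation 'after'; matching pairs in alphabetical order:
(compaction, lunch): compaction after lunch ✓
(compaction, retro): compaction after retro ✓
(onboarding, compaction): onboarding after compaction ✓
(onboarding, deploy): onboarding after deploy ✓
(onboarding, ingest): onboarding after ingest ✓
(onboarding, lunch): onboarding after lunch ✓
(onboarding, retro): onboarding after retro ✓
(onboarding, triage): onboarding after triage ✓
(planning, compaction): planning after compaction ✓
(planning, deploy): planning after deploy ✓
(planning, ingest): planning after ingest ✓
(planning, lunch): planning after lunch ✓
(planning, retro): planning after retro ✓
(planning, triage): planning after triage ✓
(rehearsal, compaction): rehearsal after compaction ✓
(rehearsal, deploy): rehearsal after deploy ✓
(rehearsal, ingest): rehearsal after ingest ✓
(rehearsal, lunch): rehearsal after lunch ✓
(rehearsal, retro): rehearsal after retro ✓
(rehearsal, triage): rehearsal after triage ✓
(sync_call, deploy): sync_call after deploy ✓
(sync_call, lunch): sync_call after lunch ✓
(sync_call, retro): sync_call after retro ✓
(sync_call, triage): sync_call after triage ✓
Count: 24.

24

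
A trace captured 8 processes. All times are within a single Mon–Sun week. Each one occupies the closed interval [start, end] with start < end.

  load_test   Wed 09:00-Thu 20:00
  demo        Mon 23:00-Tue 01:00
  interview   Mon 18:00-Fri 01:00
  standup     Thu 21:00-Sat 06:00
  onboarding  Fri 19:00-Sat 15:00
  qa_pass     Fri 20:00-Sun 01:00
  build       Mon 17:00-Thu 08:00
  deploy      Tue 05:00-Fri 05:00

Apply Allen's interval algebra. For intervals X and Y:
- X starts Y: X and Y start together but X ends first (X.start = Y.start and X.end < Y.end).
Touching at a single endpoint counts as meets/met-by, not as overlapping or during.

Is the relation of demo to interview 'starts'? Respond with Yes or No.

No

demo = [Mon 23:00, Tue 01:00], interview = [Mon 18:00, Fri 01:00].
Actual relation of demo to interview: during.
Asked whether 'starts' holds → No.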